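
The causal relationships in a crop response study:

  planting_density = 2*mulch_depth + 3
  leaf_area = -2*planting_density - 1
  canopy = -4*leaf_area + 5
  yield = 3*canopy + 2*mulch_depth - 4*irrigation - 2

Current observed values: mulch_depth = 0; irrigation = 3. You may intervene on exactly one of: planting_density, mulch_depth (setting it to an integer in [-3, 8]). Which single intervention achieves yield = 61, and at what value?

set planting_density = 2

Intervening on planting_density: with other inputs at their observed values, yield = 24*planting_density + 13. Solving for 61 gives planting_density = 2, within [-3, 8].
Intervening on mulch_depth: yield = 50*mulch_depth + 85. Reaching 61 requires mulch_depth = -12/25, not an integer.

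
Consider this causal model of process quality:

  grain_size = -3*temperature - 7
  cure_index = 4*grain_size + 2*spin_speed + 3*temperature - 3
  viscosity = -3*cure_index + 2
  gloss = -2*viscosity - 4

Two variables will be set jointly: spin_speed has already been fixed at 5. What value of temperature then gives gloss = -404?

With spin_speed held at 5:
Substituting into the cure_index equation gives cure_index = -9*temperature - 21.
This gives viscosity = 27*temperature + 65.
Substituting into the gloss equation gives gloss = -54*temperature - 134.
Solve -54*temperature - 134 = -404: temperature = (-404 + 134) / -54 = 5.

temperature = 5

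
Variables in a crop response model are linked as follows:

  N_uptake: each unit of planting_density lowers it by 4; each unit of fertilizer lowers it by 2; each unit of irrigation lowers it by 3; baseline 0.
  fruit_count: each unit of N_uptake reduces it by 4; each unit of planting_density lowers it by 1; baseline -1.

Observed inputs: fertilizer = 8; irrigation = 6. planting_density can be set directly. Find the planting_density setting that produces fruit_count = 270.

planting_density = 9

Substituting into the N_uptake equation gives N_uptake = -4*planting_density - 34.
So fruit_count = 15*planting_density + 135.
Solve 15*planting_density + 135 = 270: planting_density = (270 - 135) / 15 = 9.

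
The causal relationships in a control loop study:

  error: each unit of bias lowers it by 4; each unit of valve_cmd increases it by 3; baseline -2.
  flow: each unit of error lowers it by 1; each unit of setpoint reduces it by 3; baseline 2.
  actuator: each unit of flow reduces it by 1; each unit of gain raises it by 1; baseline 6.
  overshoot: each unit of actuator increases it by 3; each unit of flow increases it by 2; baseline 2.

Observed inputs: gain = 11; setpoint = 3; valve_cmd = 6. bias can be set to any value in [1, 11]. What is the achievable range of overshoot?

32 to 72

Substituting into the error equation gives error = -4*bias + 16.
Substituting into the flow equation gives flow = 4*bias - 23.
actuator becomes -4*bias + 40.
So overshoot = -4*bias + 76.
Linear in bias, so extremes are at the endpoints: bias = 1 gives overshoot = 72; bias = 11 gives overshoot = 32.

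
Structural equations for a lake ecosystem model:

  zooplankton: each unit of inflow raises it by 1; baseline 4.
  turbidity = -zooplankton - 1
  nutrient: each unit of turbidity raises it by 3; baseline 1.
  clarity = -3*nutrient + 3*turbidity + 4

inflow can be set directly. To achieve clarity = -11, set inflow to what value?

Substituting into the turbidity equation gives turbidity = -inflow - 5.
nutrient becomes -3*inflow - 14.
Substituting into the clarity equation gives clarity = 6*inflow + 31.
Solve 6*inflow + 31 = -11: inflow = (-11 - 31) / 6 = -7.

inflow = -7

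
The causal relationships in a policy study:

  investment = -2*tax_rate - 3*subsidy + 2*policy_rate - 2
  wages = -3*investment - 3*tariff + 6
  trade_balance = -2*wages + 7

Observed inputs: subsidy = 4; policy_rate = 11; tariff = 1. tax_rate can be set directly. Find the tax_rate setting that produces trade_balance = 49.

tax_rate = 0

Substituting into the investment equation gives investment = -2*tax_rate + 8.
Substituting into the wages equation gives wages = 6*tax_rate - 21.
Substituting into the trade_balance equation gives trade_balance = -12*tax_rate + 49.
Solve -12*tax_rate + 49 = 49: tax_rate = (49 - 49) / -12 = 0.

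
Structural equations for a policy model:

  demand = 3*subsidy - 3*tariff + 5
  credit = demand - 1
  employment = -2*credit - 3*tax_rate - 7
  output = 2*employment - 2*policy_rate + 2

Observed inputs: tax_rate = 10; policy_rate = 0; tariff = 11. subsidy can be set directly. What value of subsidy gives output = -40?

Substituting into the demand equation gives demand = 3*subsidy - 28.
So credit = 3*subsidy - 29.
Substituting into the employment equation gives employment = -6*subsidy + 21.
output becomes -12*subsidy + 44.
Solve -12*subsidy + 44 = -40: subsidy = (-40 - 44) / -12 = 7.

subsidy = 7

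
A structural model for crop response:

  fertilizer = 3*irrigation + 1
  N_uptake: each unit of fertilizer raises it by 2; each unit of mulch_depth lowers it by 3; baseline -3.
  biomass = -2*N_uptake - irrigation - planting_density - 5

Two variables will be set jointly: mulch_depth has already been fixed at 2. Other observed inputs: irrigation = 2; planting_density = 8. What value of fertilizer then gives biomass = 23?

fertilizer = -5

With mulch_depth held at 2:
Intervening on fertilizer fixes its value directly, overriding its dependence on irrigation.
Substituting into the N_uptake equation gives N_uptake = 2*fertilizer - 9.
biomass becomes -4*fertilizer + 3.
Solve -4*fertilizer + 3 = 23: fertilizer = (23 - 3) / -4 = -5.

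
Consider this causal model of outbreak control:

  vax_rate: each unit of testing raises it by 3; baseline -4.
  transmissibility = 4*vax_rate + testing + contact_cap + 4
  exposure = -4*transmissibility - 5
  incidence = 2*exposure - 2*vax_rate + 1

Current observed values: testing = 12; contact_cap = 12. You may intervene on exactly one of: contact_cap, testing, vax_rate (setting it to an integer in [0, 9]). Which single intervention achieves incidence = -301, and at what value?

set vax_rate = 2

Intervening on contact_cap: incidence = -8*contact_cap - 1225. Reaching -301 requires contact_cap = -231/2, not an integer.
Intervening on testing: incidence = -110*testing - 1. Reaching -301 requires testing = 30/11, not an integer.
Intervening on vax_rate: with other inputs at their observed values, incidence = -34*vax_rate - 233. Solving for -301 gives vax_rate = 2, within [0, 9].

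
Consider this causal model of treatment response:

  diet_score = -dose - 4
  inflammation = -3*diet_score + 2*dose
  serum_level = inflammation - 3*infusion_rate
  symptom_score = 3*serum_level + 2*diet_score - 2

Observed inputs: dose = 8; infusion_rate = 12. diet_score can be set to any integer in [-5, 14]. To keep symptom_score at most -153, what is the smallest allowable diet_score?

diet_score = 13

Intervening on diet_score fixes its value directly, overriding its dependence on dose.
Substituting into the inflammation equation gives inflammation = -3*diet_score + 16.
serum_level becomes -3*diet_score - 20.
Substituting into the symptom_score equation gives symptom_score = -7*diet_score - 62.
Require -7*diet_score - 62 ≤ -153, so diet_score ≥ 13.
The smallest integer in [-5, 14] satisfying this is 13.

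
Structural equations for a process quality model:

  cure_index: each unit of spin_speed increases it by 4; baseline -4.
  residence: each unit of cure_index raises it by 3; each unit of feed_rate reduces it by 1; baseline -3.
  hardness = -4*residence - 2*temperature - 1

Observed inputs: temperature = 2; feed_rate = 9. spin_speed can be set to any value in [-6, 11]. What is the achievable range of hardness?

Substituting into the residence equation gives residence = 12*spin_speed - 24.
Substituting into the hardness equation gives hardness = -48*spin_speed + 91.
Linear in spin_speed, so extremes are at the endpoints: spin_speed = -6 gives hardness = 379; spin_speed = 11 gives hardness = -437.

-437 to 379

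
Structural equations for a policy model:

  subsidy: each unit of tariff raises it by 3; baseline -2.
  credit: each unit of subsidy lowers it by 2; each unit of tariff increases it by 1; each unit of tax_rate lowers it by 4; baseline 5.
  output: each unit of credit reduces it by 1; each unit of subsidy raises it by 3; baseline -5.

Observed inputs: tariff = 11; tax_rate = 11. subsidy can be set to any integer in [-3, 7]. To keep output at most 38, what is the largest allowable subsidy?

Intervening on subsidy fixes its value directly, overriding its dependence on tariff.
Substituting into the credit equation gives credit = -2*subsidy - 28.
output becomes 5*subsidy + 23.
Require 5*subsidy + 23 ≤ 38, so subsidy ≤ 3.
The largest integer in [-3, 7] satisfying this is 3.

subsidy = 3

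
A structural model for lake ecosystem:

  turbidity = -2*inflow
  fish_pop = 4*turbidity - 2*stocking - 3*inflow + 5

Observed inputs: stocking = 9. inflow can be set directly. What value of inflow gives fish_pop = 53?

inflow = -6

Substituting into the fish_pop equation gives fish_pop = -11*inflow - 13.
Solve -11*inflow - 13 = 53: inflow = (53 + 13) / -11 = -6.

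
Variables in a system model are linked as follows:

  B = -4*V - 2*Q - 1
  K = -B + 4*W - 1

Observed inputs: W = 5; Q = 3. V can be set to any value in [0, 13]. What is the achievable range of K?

Substituting into the B equation gives B = -4*V - 7.
K becomes 4*V + 26.
Linear in V, so extremes are at the endpoints: V = 0 gives K = 26; V = 13 gives K = 78.

26 to 78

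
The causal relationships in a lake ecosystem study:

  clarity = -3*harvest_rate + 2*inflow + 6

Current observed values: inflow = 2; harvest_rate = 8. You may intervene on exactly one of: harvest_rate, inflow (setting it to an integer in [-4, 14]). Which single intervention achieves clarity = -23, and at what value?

Intervening on harvest_rate: with other inputs at their observed values, clarity = -3*harvest_rate + 10. Solving for -23 gives harvest_rate = 11, within [-4, 14].
Intervening on inflow: clarity = 2*inflow - 18. Reaching -23 requires inflow = -5/2, not an integer.

set harvest_rate = 11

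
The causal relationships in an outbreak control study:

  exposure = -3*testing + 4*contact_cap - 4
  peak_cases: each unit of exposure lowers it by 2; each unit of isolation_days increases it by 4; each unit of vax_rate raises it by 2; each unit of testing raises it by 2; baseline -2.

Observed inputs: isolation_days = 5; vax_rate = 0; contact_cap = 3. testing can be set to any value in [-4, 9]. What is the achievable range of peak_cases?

Substituting into the exposure equation gives exposure = -3*testing + 8.
Substituting into the peak_cases equation gives peak_cases = 8*testing + 2.
Linear in testing, so extremes are at the endpoints: testing = -4 gives peak_cases = -30; testing = 9 gives peak_cases = 74.

-30 to 74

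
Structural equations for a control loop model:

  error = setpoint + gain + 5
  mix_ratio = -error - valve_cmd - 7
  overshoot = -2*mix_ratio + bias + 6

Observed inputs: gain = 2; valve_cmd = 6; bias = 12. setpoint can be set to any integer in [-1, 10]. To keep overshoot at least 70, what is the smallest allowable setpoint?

setpoint = 6

Substituting into the error equation gives error = setpoint + 7.
So mix_ratio = -setpoint - 20.
Substituting into the overshoot equation gives overshoot = 2*setpoint + 58.
Require 2*setpoint + 58 ≥ 70, so setpoint ≥ 6.
The smallest integer in [-1, 10] satisfying this is 6.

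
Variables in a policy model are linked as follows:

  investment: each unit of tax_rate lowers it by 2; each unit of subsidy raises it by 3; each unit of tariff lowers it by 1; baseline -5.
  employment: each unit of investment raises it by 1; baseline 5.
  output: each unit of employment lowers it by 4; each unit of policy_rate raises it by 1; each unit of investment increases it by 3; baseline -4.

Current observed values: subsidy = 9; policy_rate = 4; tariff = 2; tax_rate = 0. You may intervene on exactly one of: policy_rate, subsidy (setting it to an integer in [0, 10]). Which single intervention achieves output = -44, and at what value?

Intervening on policy_rate: with other inputs at their observed values, output = policy_rate - 44. Solving for -44 gives policy_rate = 0, within [0, 10].
Intervening on subsidy: output = -3*subsidy - 13. Reaching -44 requires subsidy = 31/3, not an integer.

set policy_rate = 0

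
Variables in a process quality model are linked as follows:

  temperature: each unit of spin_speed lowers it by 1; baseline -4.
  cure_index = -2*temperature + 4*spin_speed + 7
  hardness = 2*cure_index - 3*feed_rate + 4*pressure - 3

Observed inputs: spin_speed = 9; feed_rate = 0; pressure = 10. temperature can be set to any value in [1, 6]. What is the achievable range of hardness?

Intervening on temperature fixes its value directly, overriding its dependence on spin_speed.
Substituting into the cure_index equation gives cure_index = -2*temperature + 43.
hardness becomes -4*temperature + 123.
Linear in temperature, so extremes are at the endpoints: temperature = 1 gives hardness = 119; temperature = 6 gives hardness = 99.

99 to 119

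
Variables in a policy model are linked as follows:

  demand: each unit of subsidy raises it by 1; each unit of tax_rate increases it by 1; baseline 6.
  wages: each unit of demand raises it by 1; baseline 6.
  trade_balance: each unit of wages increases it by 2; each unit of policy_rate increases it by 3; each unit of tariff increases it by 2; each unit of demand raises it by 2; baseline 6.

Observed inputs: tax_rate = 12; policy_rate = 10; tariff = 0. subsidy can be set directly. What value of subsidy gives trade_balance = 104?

Substituting into the demand equation gives demand = subsidy + 18.
Substituting into the wages equation gives wages = subsidy + 24.
trade_balance becomes 4*subsidy + 120.
Solve 4*subsidy + 120 = 104: subsidy = (104 - 120) / 4 = -4.

subsidy = -4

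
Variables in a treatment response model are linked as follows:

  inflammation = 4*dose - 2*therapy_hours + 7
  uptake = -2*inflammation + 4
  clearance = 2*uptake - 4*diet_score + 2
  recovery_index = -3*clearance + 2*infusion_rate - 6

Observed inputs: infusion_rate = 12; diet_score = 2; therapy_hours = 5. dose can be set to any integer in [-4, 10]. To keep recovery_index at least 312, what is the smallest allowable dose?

Substituting into the inflammation equation gives inflammation = 4*dose - 3.
So uptake = -8*dose + 10.
This gives clearance = -16*dose + 14.
So recovery_index = 48*dose - 24.
Require 48*dose - 24 ≥ 312, so dose ≥ 7.
The smallest integer in [-4, 10] satisfying this is 7.

dose = 7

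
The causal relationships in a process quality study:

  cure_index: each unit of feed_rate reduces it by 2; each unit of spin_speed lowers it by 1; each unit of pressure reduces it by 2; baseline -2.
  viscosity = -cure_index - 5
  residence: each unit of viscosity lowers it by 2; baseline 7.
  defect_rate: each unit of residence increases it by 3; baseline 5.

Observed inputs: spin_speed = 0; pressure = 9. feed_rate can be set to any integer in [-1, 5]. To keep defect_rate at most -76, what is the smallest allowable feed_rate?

Substituting into the cure_index equation gives cure_index = -2*feed_rate - 20.
This gives viscosity = 2*feed_rate + 15.
This gives residence = -4*feed_rate - 23.
Substituting into the defect_rate equation gives defect_rate = -12*feed_rate - 64.
Require -12*feed_rate - 64 ≤ -76, so feed_rate ≥ 1.
The smallest integer in [-1, 5] satisfying this is 1.

feed_rate = 1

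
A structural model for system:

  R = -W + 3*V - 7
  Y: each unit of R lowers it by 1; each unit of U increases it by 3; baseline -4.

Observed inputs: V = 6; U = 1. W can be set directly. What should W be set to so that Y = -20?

Substituting into the R equation gives R = -W + 11.
Y becomes W - 12.
Solve W - 12 = -20: W = (-20 + 12) / 1 = -8.

W = -8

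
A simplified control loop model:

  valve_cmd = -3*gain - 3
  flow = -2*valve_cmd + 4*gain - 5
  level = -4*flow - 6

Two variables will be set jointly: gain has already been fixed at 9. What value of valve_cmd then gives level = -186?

With gain held at 9:
Intervening on valve_cmd fixes its value directly, overriding its dependence on gain.
Substituting into the flow equation gives flow = -2*valve_cmd + 31.
So level = 8*valve_cmd - 130.
Solve 8*valve_cmd - 130 = -186: valve_cmd = (-186 + 130) / 8 = -7.

valve_cmd = -7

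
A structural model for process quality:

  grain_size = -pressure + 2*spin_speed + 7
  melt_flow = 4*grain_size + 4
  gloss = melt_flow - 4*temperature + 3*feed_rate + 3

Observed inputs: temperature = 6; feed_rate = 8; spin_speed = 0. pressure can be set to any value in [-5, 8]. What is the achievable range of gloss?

3 to 55

Substituting into the grain_size equation gives grain_size = -pressure + 7.
melt_flow becomes -4*pressure + 32.
So gloss = -4*pressure + 35.
Linear in pressure, so extremes are at the endpoints: pressure = -5 gives gloss = 55; pressure = 8 gives gloss = 3.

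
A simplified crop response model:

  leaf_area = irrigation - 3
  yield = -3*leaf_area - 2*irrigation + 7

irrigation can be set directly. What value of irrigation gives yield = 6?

irrigation = 2

Substituting into the yield equation gives yield = -5*irrigation + 16.
Solve -5*irrigation + 16 = 6: irrigation = (6 - 16) / -5 = 2.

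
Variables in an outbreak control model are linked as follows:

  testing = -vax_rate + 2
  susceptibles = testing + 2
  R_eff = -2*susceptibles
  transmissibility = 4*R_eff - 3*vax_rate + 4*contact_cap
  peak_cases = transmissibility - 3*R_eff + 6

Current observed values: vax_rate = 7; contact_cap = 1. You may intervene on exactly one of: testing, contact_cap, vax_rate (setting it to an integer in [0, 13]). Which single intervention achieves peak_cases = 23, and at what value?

Intervening on testing: peak_cases = -2*testing - 15. Reaching 23 requires testing = -19, outside [0, 13].
Intervening on contact_cap: with other inputs at their observed values, peak_cases = 4*contact_cap - 9. Solving for 23 gives contact_cap = 8, within [0, 13].
Intervening on vax_rate: peak_cases = -vax_rate + 2. Reaching 23 requires vax_rate = -21, outside [0, 13].

set contact_cap = 8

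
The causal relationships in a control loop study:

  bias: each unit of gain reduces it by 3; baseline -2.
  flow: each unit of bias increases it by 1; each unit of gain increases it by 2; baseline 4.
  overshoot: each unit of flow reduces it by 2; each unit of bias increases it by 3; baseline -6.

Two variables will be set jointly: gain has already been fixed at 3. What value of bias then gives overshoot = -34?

bias = -8

With gain held at 3:
Intervening on bias fixes its value directly, overriding its dependence on gain.
Substituting into the flow equation gives flow = bias + 10.
overshoot becomes bias - 26.
Solve bias - 26 = -34: bias = (-34 + 26) / 1 = -8.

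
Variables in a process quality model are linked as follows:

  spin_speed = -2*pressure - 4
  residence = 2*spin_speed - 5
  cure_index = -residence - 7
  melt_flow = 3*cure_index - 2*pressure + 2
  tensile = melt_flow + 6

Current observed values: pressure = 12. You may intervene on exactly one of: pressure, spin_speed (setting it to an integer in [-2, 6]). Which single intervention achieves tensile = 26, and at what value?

Intervening on pressure: with other inputs at their observed values, tensile = 10*pressure + 26. Solving for 26 gives pressure = 0, within [-2, 6].
Intervening on spin_speed: tensile = -6*spin_speed - 22. Reaching 26 requires spin_speed = -8, outside [-2, 6].

set pressure = 0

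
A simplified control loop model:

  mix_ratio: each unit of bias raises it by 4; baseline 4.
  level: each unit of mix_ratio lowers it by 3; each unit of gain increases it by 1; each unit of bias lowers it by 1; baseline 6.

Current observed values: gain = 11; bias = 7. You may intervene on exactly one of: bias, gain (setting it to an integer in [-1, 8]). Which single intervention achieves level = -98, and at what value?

set gain = -1

Intervening on bias: level = -13*bias + 5. Reaching -98 requires bias = 103/13, not an integer.
Intervening on gain: with other inputs at their observed values, level = gain - 97. Solving for -98 gives gain = -1, within [-1, 8].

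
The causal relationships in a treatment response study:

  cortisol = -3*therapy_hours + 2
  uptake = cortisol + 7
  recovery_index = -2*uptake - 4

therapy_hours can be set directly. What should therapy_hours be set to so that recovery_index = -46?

Substituting into the uptake equation gives uptake = -3*therapy_hours + 9.
Substituting into the recovery_index equation gives recovery_index = 6*therapy_hours - 22.
Solve 6*therapy_hours - 22 = -46: therapy_hours = (-46 + 22) / 6 = -4.

therapy_hours = -4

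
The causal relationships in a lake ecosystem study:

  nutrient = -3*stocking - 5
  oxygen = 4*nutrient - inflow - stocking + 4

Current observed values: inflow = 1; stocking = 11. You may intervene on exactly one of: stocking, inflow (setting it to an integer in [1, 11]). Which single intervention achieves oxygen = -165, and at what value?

Intervening on stocking: oxygen = -13*stocking - 17. Reaching -165 requires stocking = 148/13, not an integer.
Intervening on inflow: with other inputs at their observed values, oxygen = -inflow - 159. Solving for -165 gives inflow = 6, within [1, 11].

set inflow = 6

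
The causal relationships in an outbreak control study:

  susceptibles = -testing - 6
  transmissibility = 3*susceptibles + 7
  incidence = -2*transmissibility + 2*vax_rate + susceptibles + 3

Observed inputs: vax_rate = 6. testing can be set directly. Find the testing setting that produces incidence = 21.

testing = -2

Substituting into the transmissibility equation gives transmissibility = -3*testing - 11.
incidence becomes 5*testing + 31.
Solve 5*testing + 31 = 21: testing = (21 - 31) / 5 = -2.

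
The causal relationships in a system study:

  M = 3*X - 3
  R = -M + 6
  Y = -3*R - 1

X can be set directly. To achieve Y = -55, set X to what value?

X = -3

Substituting into the R equation gives R = -3*X + 9.
Substituting into the Y equation gives Y = 9*X - 28.
Solve 9*X - 28 = -55: X = (-55 + 28) / 9 = -3.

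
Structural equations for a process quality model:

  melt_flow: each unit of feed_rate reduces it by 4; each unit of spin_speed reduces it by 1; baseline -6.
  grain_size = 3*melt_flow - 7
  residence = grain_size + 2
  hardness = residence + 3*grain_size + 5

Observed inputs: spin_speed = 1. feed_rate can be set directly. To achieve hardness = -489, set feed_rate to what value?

Substituting into the melt_flow equation gives melt_flow = -4*feed_rate - 7.
grain_size becomes -12*feed_rate - 28.
This gives residence = -12*feed_rate - 26.
hardness becomes -48*feed_rate - 105.
Solve -48*feed_rate - 105 = -489: feed_rate = (-489 + 105) / -48 = 8.

feed_rate = 8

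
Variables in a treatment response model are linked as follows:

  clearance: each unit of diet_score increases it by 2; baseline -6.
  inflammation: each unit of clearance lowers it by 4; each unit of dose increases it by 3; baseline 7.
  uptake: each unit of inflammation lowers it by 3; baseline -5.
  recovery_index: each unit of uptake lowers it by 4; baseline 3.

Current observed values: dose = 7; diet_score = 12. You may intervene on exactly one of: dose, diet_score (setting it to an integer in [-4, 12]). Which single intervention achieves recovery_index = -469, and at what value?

set dose = 8

Intervening on dose: with other inputs at their observed values, recovery_index = 36*dose - 757. Solving for -469 gives dose = 8, within [-4, 12].
Intervening on diet_score: recovery_index = -96*diet_score + 647. Reaching -469 requires diet_score = 93/8, not an integer.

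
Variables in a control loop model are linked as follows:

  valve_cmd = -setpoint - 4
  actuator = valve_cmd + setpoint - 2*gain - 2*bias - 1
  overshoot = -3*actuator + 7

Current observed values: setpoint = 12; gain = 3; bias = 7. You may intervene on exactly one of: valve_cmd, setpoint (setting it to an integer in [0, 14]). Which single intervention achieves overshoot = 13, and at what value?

Intervening on valve_cmd: with other inputs at their observed values, overshoot = -3*valve_cmd + 34. Solving for 13 gives valve_cmd = 7, within [0, 14].
Intervening on setpoint: the paths from setpoint to overshoot cancel (net effect zero), leaving overshoot = 82; 13 is unreachable this way.

set valve_cmd = 7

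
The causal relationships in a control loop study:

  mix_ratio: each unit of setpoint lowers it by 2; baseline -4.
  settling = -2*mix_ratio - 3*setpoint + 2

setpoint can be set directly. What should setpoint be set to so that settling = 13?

setpoint = 3

Substituting into the settling equation gives settling = setpoint + 10.
Solve setpoint + 10 = 13: setpoint = (13 - 10) / 1 = 3.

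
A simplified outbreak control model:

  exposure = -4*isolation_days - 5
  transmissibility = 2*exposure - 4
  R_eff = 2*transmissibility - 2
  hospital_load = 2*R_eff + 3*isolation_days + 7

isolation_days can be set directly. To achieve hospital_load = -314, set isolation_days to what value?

isolation_days = 9

Substituting into the transmissibility equation gives transmissibility = -8*isolation_days - 14.
R_eff becomes -16*isolation_days - 30.
Substituting into the hospital_load equation gives hospital_load = -29*isolation_days - 53.
Solve -29*isolation_days - 53 = -314: isolation_days = (-314 + 53) / -29 = 9.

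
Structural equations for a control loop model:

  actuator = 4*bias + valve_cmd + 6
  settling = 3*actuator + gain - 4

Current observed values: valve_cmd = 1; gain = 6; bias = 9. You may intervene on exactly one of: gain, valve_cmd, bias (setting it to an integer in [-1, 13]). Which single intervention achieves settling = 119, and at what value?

set bias = 8

Intervening on gain: settling = gain + 125. Reaching 119 requires gain = -6, outside [-1, 13].
Intervening on valve_cmd: settling = 3*valve_cmd + 128. Reaching 119 requires valve_cmd = -3, outside [-1, 13].
Intervening on bias: with other inputs at their observed values, settling = 12*bias + 23. Solving for 119 gives bias = 8, within [-1, 13].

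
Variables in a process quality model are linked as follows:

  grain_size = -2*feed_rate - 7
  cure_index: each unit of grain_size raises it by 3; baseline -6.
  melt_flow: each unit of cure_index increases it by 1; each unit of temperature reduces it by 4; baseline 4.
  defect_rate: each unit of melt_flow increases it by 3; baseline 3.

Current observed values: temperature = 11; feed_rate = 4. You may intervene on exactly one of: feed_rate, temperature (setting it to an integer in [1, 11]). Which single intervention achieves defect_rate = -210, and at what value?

Intervening on feed_rate: defect_rate = -18*feed_rate - 198. Reaching -210 requires feed_rate = 2/3, not an integer.
Intervening on temperature: with other inputs at their observed values, defect_rate = -12*temperature - 138. Solving for -210 gives temperature = 6, within [1, 11].

set temperature = 6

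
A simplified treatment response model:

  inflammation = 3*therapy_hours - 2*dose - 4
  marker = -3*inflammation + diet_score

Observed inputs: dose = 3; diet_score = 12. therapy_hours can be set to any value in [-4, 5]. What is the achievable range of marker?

-3 to 78

Substituting into the inflammation equation gives inflammation = 3*therapy_hours - 10.
Substituting into the marker equation gives marker = -9*therapy_hours + 42.
Linear in therapy_hours, so extremes are at the endpoints: therapy_hours = -4 gives marker = 78; therapy_hours = 5 gives marker = -3.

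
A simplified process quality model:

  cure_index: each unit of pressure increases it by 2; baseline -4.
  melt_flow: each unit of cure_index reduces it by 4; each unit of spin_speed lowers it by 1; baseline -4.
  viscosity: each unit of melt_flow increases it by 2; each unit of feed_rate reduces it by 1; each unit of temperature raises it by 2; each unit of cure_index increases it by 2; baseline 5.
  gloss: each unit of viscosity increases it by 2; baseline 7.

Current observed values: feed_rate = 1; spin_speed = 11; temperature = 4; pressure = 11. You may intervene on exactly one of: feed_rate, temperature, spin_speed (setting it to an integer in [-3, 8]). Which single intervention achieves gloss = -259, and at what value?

Intervening on feed_rate: with other inputs at their observed values, gloss = -2*feed_rate - 243. Solving for -259 gives feed_rate = 8, within [-3, 8].
Intervening on temperature: gloss = 4*temperature - 261. Reaching -259 requires temperature = 1/2, not an integer.
Intervening on spin_speed: gloss = -4*spin_speed - 201. Reaching -259 requires spin_speed = 29/2, not an integer.

set feed_rate = 8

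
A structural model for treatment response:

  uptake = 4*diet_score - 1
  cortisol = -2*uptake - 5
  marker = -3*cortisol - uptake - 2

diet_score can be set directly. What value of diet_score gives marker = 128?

Substituting into the cortisol equation gives cortisol = -8*diet_score - 3.
Substituting into the marker equation gives marker = 20*diet_score + 8.
Solve 20*diet_score + 8 = 128: diet_score = (128 - 8) / 20 = 6.

diet_score = 6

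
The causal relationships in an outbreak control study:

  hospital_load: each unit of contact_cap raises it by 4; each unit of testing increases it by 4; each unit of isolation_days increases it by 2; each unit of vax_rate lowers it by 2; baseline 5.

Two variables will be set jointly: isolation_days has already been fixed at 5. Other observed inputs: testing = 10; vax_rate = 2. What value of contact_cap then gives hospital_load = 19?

contact_cap = -8

With isolation_days held at 5:
Substituting into the hospital_load equation gives hospital_load = 4*contact_cap + 51.
Solve 4*contact_cap + 51 = 19: contact_cap = (19 - 51) / 4 = -8.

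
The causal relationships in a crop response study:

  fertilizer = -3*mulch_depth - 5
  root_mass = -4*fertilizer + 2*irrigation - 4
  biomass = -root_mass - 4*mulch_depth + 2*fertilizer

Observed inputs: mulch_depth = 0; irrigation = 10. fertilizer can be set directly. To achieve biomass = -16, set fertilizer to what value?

Intervening on fertilizer fixes its value directly, overriding its dependence on mulch_depth.
Substituting into the root_mass equation gives root_mass = -4*fertilizer + 16.
biomass becomes 6*fertilizer - 16.
Solve 6*fertilizer - 16 = -16: fertilizer = (-16 + 16) / 6 = 0.

fertilizer = 0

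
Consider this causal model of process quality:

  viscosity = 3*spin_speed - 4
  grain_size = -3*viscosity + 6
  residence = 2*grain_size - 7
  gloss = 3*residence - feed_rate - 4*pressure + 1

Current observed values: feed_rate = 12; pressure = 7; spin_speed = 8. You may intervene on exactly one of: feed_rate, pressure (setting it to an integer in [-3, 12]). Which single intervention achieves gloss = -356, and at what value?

set pressure = 0

Intervening on feed_rate: gloss = -feed_rate - 372. Reaching -356 requires feed_rate = -16, outside [-3, 12].
Intervening on pressure: with other inputs at their observed values, gloss = -4*pressure - 356. Solving for -356 gives pressure = 0, within [-3, 12].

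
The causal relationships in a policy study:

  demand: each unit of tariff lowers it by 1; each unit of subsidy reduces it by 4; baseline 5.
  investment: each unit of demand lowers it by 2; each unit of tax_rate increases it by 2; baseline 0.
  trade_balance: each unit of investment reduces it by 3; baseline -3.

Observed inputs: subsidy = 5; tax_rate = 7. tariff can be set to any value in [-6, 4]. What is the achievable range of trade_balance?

-159 to -99

Substituting into the demand equation gives demand = -tariff - 15.
investment becomes 2*tariff + 44.
This gives trade_balance = -6*tariff - 135.
Linear in tariff, so extremes are at the endpoints: tariff = -6 gives trade_balance = -99; tariff = 4 gives trade_balance = -159.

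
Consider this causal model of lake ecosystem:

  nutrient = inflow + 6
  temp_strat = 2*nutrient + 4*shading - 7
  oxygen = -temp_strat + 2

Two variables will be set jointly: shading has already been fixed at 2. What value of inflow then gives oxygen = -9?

inflow = -1

With shading held at 2:
Substituting into the temp_strat equation gives temp_strat = 2*inflow + 13.
Substituting into the oxygen equation gives oxygen = -2*inflow - 11.
Solve -2*inflow - 11 = -9: inflow = (-9 + 11) / -2 = -1.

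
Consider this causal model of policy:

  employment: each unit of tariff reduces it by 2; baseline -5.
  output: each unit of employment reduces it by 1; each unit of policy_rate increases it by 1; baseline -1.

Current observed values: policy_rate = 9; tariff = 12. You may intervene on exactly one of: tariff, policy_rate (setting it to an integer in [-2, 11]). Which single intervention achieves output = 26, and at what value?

set policy_rate = -2

Intervening on tariff: output = 2*tariff + 13. Reaching 26 requires tariff = 13/2, not an integer.
Intervening on policy_rate: with other inputs at their observed values, output = policy_rate + 28. Solving for 26 gives policy_rate = -2, within [-2, 11].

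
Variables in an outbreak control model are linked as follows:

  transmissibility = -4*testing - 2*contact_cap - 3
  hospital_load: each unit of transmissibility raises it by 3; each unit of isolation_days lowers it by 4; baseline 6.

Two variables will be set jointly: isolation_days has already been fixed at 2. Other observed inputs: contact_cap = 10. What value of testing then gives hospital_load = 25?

With isolation_days held at 2:
Substituting into the transmissibility equation gives transmissibility = -4*testing - 23.
Substituting into the hospital_load equation gives hospital_load = -12*testing - 71.
Solve -12*testing - 71 = 25: testing = (25 + 71) / -12 = -8.

testing = -8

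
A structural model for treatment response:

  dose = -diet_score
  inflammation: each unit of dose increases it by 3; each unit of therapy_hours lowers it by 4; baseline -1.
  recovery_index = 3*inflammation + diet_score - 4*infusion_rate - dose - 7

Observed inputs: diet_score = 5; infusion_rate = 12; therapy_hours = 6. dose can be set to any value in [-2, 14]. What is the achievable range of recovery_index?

Intervening on dose fixes its value directly, overriding its dependence on diet_score.
Substituting into the inflammation equation gives inflammation = 3*dose - 25.
This gives recovery_index = 8*dose - 125.
Linear in dose, so extremes are at the endpoints: dose = -2 gives recovery_index = -141; dose = 14 gives recovery_index = -13.

-141 to -13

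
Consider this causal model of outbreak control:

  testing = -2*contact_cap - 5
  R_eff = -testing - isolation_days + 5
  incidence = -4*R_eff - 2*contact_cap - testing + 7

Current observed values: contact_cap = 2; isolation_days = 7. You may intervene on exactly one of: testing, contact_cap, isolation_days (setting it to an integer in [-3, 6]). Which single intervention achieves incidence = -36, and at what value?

Intervening on testing: incidence = 3*testing + 11. Reaching -36 requires testing = -47/3, not an integer.
Intervening on contact_cap: incidence = -8*contact_cap. Reaching -36 requires contact_cap = 9/2, not an integer.
Intervening on isolation_days: with other inputs at their observed values, incidence = 4*isolation_days - 44. Solving for -36 gives isolation_days = 2, within [-3, 6].

set isolation_days = 2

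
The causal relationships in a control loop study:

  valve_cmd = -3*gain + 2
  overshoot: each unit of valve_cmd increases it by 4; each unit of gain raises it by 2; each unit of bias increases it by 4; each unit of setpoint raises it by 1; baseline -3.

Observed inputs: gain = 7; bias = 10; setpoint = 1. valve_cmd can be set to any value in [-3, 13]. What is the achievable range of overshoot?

40 to 104

Intervening on valve_cmd fixes its value directly, overriding its dependence on gain.
Substituting into the overshoot equation gives overshoot = 4*valve_cmd + 52.
Linear in valve_cmd, so extremes are at the endpoints: valve_cmd = -3 gives overshoot = 40; valve_cmd = 13 gives overshoot = 104.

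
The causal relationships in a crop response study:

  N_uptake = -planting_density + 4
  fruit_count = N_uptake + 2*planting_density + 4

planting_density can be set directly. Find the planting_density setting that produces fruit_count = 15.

Substituting into the fruit_count equation gives fruit_count = planting_density + 8.
Solve planting_density + 8 = 15: planting_density = (15 - 8) / 1 = 7.

planting_density = 7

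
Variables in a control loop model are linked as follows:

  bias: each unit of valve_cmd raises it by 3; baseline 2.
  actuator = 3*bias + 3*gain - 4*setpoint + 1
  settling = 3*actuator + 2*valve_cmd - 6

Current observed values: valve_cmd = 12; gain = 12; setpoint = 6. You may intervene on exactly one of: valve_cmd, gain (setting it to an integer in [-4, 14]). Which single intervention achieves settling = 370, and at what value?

Intervening on valve_cmd: with other inputs at their observed values, settling = 29*valve_cmd + 51. Solving for 370 gives valve_cmd = 11, within [-4, 14].
Intervening on gain: settling = 9*gain + 291. Reaching 370 requires gain = 79/9, not an integer.

set valve_cmd = 11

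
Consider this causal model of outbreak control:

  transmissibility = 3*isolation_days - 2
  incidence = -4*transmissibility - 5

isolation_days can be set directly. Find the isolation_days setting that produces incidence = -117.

isolation_days = 10

Substituting into the incidence equation gives incidence = -12*isolation_days + 3.
Solve -12*isolation_days + 3 = -117: isolation_days = (-117 - 3) / -12 = 10.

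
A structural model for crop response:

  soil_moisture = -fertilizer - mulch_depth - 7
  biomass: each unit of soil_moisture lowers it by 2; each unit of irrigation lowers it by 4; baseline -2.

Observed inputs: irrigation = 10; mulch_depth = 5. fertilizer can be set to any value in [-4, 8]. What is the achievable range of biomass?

-26 to -2

Substituting into the soil_moisture equation gives soil_moisture = -fertilizer - 12.
Substituting into the biomass equation gives biomass = 2*fertilizer - 18.
Linear in fertilizer, so extremes are at the endpoints: fertilizer = -4 gives biomass = -26; fertilizer = 8 gives biomass = -2.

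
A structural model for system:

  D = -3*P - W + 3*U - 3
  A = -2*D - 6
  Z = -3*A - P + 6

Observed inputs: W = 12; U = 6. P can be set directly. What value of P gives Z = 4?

P = 2

Substituting into the D equation gives D = -3*P + 3.
A becomes 6*P - 12.
This gives Z = -19*P + 42.
Solve -19*P + 42 = 4: P = (4 - 42) / -19 = 2.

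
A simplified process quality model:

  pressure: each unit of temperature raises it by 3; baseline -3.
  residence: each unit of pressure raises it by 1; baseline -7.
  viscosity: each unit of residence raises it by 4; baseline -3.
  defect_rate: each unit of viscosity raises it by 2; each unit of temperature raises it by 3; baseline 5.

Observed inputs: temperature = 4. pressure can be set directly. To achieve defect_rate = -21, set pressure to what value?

pressure = 3

Intervening on pressure fixes its value directly, overriding its dependence on temperature.
Substituting into the viscosity equation gives viscosity = 4*pressure - 31.
Substituting into the defect_rate equation gives defect_rate = 8*pressure - 45.
Solve 8*pressure - 45 = -21: pressure = (-21 + 45) / 8 = 3.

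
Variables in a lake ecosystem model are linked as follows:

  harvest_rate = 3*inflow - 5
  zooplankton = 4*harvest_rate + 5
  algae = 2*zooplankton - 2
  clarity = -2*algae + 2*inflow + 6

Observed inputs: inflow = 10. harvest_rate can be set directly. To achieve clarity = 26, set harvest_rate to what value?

Intervening on harvest_rate fixes its value directly, overriding its dependence on inflow.
Substituting into the algae equation gives algae = 8*harvest_rate + 8.
Substituting into the clarity equation gives clarity = -16*harvest_rate + 10.
Solve -16*harvest_rate + 10 = 26: harvest_rate = (26 - 10) / -16 = -1.

harvest_rate = -1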